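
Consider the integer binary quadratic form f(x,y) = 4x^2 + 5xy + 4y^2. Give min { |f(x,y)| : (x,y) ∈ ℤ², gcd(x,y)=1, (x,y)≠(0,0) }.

translate: b→-3 (≡5 mod 8), so (4,5,4)→(4,-3,3)
flip: (4,-3,3)→(3,3,4)
reduced (well bottom): (3,3,4) with a≤c, −a<b≤a
well minimum = a = 3

3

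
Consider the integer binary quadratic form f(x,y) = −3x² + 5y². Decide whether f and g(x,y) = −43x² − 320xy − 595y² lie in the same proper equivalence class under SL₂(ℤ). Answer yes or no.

D₁ = 60, D₂ = 60
river cycle of f (length 2): (-3, 6, 2), (2, 6, -3)
river cycle of g (length 2): (-3, 6, 2), (2, 6, -3)
cycles coincide ⇒ equivalent

yes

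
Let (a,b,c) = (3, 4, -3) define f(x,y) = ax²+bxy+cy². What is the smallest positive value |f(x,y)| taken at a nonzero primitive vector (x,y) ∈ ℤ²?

river: ρ → (-3,2,4)
river: ρ → (4,6,-1)
river: ρ → (-1,6,4)
river: ρ → (4,2,-3)
river: ρ → (-3,4,3)
river: ρ → (3,2,-4)
river: ρ → (-4,6,1)
river: ρ → (1,6,-4)
river: ρ → (-4,2,3)
river: ρ → (3,4,-3)
closes: descent 0, river 10
min |a| on river = 1

1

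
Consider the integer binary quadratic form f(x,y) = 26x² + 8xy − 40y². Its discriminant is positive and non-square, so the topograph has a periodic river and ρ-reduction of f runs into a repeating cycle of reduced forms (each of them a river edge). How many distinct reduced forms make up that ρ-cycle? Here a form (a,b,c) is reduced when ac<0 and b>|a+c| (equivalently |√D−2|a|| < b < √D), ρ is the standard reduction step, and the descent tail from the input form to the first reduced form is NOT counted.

D = 4224, ⌊√D⌋ = 64
descent: ρ → (-40,-8,26)
descent: ρ → (26,60,-6)  [lands on river]
river: ρ → (-6,60,26)
river: ρ → (26,44,-22)
river: ρ → (-22,44,26)
ρ-cycle length = 4 (tail of 2 descent steps not counted)

4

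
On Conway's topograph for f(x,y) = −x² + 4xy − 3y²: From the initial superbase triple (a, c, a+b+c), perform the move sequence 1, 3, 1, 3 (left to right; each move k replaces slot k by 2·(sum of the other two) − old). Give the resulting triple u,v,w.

start (-1,-3,0) = (f(1,0),f(0,1),f(1,1))
replace slot 1: 2·((-3)+0) − (-1) = -5 → (-5,-3,0)
replace slot 3: 2·((-5)+(-3)) − 0 = -16 → (-5,-3,-16)
replace slot 1: 2·((-3)+(-16)) − (-5) = -33 → (-33,-3,-16)
replace slot 3: 2·((-33)+(-3)) − (-16) = -56 → (-33,-3,-56)

-33,-3,-56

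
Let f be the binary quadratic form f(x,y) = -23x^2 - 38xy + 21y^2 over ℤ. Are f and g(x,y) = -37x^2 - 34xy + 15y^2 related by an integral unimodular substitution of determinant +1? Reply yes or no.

D₁ = 3376, D₂ = 3376
river cycle of f (length 48): (21, 38, -23), (-23, 54, 5), (5, 56, -12), (-12, 40, 37), (37, 34, -15), (-15, 56, 4), (4, 56, -15), (-15, 34, 37), (37, 40, -12), (-12, 56, 5), … (38 more)
river cycle of g (length 48): (15, 34, -37), (-37, 40, 12), (12, 56, -5), (-5, 54, 23), (23, 38, -21), (-21, 46, 15), (15, 44, -24), (-24, 52, 7), (7, 46, -45), (-45, 44, 8), … (38 more)
cycles differ ⇒ inequivalent

no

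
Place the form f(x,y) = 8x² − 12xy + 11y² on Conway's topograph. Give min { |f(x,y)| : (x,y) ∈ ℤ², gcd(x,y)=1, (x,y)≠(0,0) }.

translate: b→4 (≡-12 mod 16), so (8,-12,11)→(8,4,7)
flip: (8,4,7)→(7,-4,8)
reduced (well bottom): (7,-4,8) with a≤c, −a<b≤a
well minimum = a = 7

7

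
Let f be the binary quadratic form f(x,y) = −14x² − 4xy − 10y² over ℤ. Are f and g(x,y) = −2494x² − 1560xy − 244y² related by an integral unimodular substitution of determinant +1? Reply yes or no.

D₁ = -544, D₂ = -544
f is negative-definite; reduce −f:
−f: flip: (14,4,10)→(10,-4,14)
−f: reduced (well bottom): (10,-4,14) with a≤c, −a<b≤a
flip sign back: reduced form of f is (-10,4,-14)
g is negative-definite; reduce −g:
−g: flip: (2494,1560,244)→(244,-1560,2494)
−g: translate: b→-96 (≡-1560 mod 488), so (244,-1560,2494)→(244,-96,10)
−g: flip: (244,-96,10)→(10,96,244)
−g: translate: b→-4 (≡96 mod 20), so (10,96,244)→(10,-4,14)
−g: reduced (well bottom): (10,-4,14) with a≤c, −a<b≤a
flip sign back: reduced form of g is (-10,4,-14)
reduced forms (-10, 4, -14) vs (-10, 4, -14) ⇒ equivalent

yes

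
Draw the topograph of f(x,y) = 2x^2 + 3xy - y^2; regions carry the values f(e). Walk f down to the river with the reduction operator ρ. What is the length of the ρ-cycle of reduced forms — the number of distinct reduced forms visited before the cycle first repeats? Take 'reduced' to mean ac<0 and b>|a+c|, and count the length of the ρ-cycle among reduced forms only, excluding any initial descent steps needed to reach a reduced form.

D = 17, ⌊√D⌋ = 4
river: ρ → (-1,3,2)
river: ρ → (2,1,-2)
river: ρ → (-2,3,1)
river: ρ → (1,3,-2)
river: ρ → (-2,1,2)
river: ρ → (2,3,-1)
ρ-cycle length = 6 (tail of 0 descent steps not counted)

6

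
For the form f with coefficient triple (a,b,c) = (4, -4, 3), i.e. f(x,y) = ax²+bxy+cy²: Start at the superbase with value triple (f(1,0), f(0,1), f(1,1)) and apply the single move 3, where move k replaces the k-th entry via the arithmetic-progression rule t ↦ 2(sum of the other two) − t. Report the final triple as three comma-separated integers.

start (4,3,3) = (f(1,0),f(0,1),f(1,1))
replace slot 3: 2·(4+3) − 3 = 11 → (4,3,11)

4,3,11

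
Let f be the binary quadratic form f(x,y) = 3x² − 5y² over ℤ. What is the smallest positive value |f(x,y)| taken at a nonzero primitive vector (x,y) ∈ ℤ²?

descent: ρ → (-5,0,3)
descent: ρ → (3,6,-2)  [lands on river]
river: ρ → (-2,6,3)
closes: descent 2, river 2
min |a| on river = 2

2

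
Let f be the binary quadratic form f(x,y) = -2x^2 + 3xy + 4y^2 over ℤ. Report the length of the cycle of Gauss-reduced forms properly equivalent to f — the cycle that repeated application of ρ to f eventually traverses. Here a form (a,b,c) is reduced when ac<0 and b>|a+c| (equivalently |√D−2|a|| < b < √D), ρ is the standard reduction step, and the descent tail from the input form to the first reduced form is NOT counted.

D = 41, ⌊√D⌋ = 6
river: ρ → (4,5,-1)
river: ρ → (-1,5,4)
river: ρ → (4,3,-2)
river: ρ → (-2,5,2)
river: ρ → (2,3,-4)
river: ρ → (-4,5,1)
river: ρ → (1,5,-4)
river: ρ → (-4,3,2)
river: ρ → (2,5,-2)
river: ρ → (-2,3,4)
ρ-cycle length = 10 (tail of 0 descent steps not counted)

10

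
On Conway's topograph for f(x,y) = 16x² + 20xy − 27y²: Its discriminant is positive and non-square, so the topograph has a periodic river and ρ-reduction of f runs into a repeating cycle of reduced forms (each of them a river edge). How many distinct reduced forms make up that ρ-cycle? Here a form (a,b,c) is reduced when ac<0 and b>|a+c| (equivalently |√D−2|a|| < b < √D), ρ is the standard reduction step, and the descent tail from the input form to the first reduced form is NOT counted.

D = 2128, ⌊√D⌋ = 46
river: ρ → (-27,34,9)
river: ρ → (9,38,-19)
river: ρ → (-19,38,9)
river: ρ → (9,34,-27)
river: ρ → (-27,20,16)
river: ρ → (16,44,-3)
river: ρ → (-3,46,1)
river: ρ → (1,46,-3)
river: ρ → (-3,44,16)
river: ρ → (16,20,-27)
ρ-cycle length = 10 (tail of 0 descent steps not counted)

10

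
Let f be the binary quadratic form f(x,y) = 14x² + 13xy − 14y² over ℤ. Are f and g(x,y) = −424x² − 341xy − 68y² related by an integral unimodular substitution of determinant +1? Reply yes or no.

D₁ = 953, D₂ = 953
river cycle of f (length 38): (-14, 15, 13), (13, 11, -16), (-16, 21, 8), (8, 27, -7), (-7, 29, 4), (4, 27, -14), (-14, 29, 2), (2, 27, -28), (-28, 29, 1), (1, 29, -28), … (28 more)
river cycle of g (length 38): (-13, 15, 14), (14, 13, -14), (-14, 15, 13), (13, 11, -16), (-16, 21, 8), (8, 27, -7), (-7, 29, 4), (4, 27, -14), (-14, 29, 2), (2, 27, -28), … (28 more)
cycles coincide ⇒ equivalent

yes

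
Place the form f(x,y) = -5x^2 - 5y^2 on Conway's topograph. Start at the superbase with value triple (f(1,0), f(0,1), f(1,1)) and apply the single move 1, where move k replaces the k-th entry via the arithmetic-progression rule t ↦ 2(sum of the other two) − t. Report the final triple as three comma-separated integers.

start (-5,-5,-10) = (f(1,0),f(0,1),f(1,1))
replace slot 1: 2·((-5)+(-10)) − (-5) = -25 → (-25,-5,-10)

-25,-5,-10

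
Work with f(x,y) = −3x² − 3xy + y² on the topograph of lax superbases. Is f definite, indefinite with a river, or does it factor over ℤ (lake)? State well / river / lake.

D = b²−4ac = (-3)² − 4·(-3)·1 = 21
D > 0 non-square ⇒ indefinite ⇒ periodic river

river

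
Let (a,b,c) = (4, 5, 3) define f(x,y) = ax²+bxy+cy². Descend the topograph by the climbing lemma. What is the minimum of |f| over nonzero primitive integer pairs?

translate: b→-3 (≡5 mod 8), so (4,5,3)→(4,-3,2)
flip: (4,-3,2)→(2,3,4)
translate: b→-1 (≡3 mod 4), so (2,3,4)→(2,-1,3)
reduced (well bottom): (2,-1,3) with a≤c, −a<b≤a
well minimum = a = 2

2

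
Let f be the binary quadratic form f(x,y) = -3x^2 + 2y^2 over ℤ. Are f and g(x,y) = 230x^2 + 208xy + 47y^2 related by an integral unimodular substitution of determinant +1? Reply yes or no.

D₁ = 24, D₂ = 24
river cycle of f (length 2): (2, 4, -1), (-1, 4, 2)
river cycle of g (length 2): (2, 4, -1), (-1, 4, 2)
cycles coincide ⇒ equivalent

yes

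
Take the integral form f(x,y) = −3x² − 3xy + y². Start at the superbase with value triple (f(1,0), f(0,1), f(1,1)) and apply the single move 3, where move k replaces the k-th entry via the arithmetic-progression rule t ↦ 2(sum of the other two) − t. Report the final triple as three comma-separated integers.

start (-3,1,-5) = (f(1,0),f(0,1),f(1,1))
replace slot 3: 2·((-3)+1) − (-5) = 1 → (-3,1,1)

-3,1,1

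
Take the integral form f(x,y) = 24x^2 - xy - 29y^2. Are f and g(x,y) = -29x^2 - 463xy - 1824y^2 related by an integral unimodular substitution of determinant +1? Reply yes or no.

D₁ = 2785, D₂ = 2785
river cycle of f (length 62): (24, 47, -6), (-6, 49, 16), (16, 47, -9), (-9, 43, 26), (26, 9, -26), (-26, 43, 9), (9, 47, -16), (-16, 49, 6), (6, 47, -24), (-24, 49, 4), … (52 more)
river cycle of g (length 62): (24, 47, -6), (-6, 49, 16), (16, 47, -9), (-9, 43, 26), (26, 9, -26), (-26, 43, 9), (9, 47, -16), (-16, 49, 6), (6, 47, -24), (-24, 49, 4), … (52 more)
cycles coincide ⇒ equivalent

yes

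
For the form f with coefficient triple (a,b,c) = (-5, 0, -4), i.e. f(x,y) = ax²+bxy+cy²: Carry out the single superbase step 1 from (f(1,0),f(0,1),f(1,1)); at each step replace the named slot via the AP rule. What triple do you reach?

start (-5,-4,-9) = (f(1,0),f(0,1),f(1,1))
replace slot 1: 2·((-4)+(-9)) − (-5) = -21 → (-21,-4,-9)

-21,-4,-9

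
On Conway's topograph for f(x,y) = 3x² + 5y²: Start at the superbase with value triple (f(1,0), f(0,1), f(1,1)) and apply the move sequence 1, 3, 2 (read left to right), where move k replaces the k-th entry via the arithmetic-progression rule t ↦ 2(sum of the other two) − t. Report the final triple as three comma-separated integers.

start (3,5,8) = (f(1,0),f(0,1),f(1,1))
replace slot 1: 2·(5+8) − 3 = 23 → (23,5,8)
replace slot 3: 2·(23+5) − 8 = 48 → (23,5,48)
replace slot 2: 2·(23+48) − 5 = 137 → (23,137,48)

23,137,48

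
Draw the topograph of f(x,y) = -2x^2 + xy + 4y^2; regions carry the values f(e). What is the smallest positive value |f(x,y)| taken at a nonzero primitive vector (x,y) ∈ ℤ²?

descent: ρ → (4,-1,-2)
descent: ρ → (-2,5,1)  [lands on river]
river: ρ → (1,5,-2)
river: ρ → (-2,3,3)
river: ρ → (3,3,-2)
closes: descent 2, river 4
min |a| on river = 1

1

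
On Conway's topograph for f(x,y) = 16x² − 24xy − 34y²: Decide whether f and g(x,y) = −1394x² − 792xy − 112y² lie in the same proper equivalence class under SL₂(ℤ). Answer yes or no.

D₁ = 2752, D₂ = 2752
river cycle of f (length 16): (-34, 24, 16), (16, 40, -18), (-18, 32, 24), (24, 16, -26), (-26, 36, 14), (14, 48, -8), (-8, 48, 14), (14, 36, -26), (-26, 16, 24), (24, 32, -18), … (6 more)
river cycle of g (length 16): (-18, 32, 24), (24, 16, -26), (-26, 36, 14), (14, 48, -8), (-8, 48, 14), (14, 36, -26), (-26, 16, 24), (24, 32, -18), (-18, 40, 16), (16, 24, -34), … (6 more)
cycles coincide ⇒ equivalent

yes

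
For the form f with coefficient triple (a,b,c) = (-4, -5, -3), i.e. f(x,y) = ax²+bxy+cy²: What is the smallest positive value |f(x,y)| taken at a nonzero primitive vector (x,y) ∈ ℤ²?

translate: b→-3 (≡5 mod 8), so (4,5,3)→(4,-3,2)
flip: (4,-3,2)→(2,3,4)
translate: b→-1 (≡3 mod 4), so (2,3,4)→(2,-1,3)
reduced (well bottom): (2,-1,3) with a≤c, −a<b≤a
well minimum |f| = |-2| = 2 (negative-definite)

2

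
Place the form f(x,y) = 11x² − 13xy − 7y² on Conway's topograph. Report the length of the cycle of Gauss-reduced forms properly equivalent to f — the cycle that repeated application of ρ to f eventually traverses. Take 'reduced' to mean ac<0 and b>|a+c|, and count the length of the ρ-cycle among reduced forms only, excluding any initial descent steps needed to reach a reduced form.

D = 477, ⌊√D⌋ = 21
descent: ρ → (-7,13,11)  [lands on river]
river: ρ → (11,9,-9)
river: ρ → (-9,9,11)
river: ρ → (11,13,-7)
river: ρ → (-7,15,9)
river: ρ → (9,21,-1)
river: ρ → (-1,21,9)
river: ρ → (9,15,-7)
ρ-cycle length = 8 (tail of 1 descent step not counted)

8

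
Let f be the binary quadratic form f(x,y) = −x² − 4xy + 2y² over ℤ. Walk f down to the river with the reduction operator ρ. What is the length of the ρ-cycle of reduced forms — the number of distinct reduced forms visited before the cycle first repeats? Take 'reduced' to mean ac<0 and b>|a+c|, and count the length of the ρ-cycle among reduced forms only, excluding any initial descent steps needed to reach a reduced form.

D = 24, ⌊√D⌋ = 4
descent: ρ → (2,4,-1)  [lands on river]
river: ρ → (-1,4,2)
ρ-cycle length = 2 (tail of 1 descent step not counted)

2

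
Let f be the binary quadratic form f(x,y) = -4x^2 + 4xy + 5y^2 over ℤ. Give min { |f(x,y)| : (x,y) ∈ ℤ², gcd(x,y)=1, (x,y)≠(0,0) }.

river: ρ → (5,6,-3)
river: ρ → (-3,6,5)
river: ρ → (5,4,-4)
river: ρ → (-4,4,5)
closes: descent 0, river 4
min |a| on river = 3

3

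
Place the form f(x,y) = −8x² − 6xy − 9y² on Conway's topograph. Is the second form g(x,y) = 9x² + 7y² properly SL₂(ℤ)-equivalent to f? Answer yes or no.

D₁ = -252, D₂ = -252
f is negative-definite; reduce −f:
−f: reduced (well bottom): (8,6,9) with a≤c, −a<b≤a
flip sign back: reduced form of f is (-8,-6,-9)
g: flip: (9,0,7)→(7,0,9)
g: reduced (well bottom): (7,0,9) with a≤c, −a<b≤a
reduced forms (-8, -6, -9) vs (7, 0, 9) ⇒ inequivalent

no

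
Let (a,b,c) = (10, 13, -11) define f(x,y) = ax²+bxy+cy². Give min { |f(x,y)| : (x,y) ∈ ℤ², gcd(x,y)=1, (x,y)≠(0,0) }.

river: ρ → (-11,9,12)
river: ρ → (12,15,-8)
river: ρ → (-8,17,10)
river: ρ → (10,23,-2)
river: ρ → (-2,21,21)
river: ρ → (21,21,-2)
river: ρ → (-2,23,10)
river: ρ → (10,17,-8)
river: ρ → (-8,15,12)
river: ρ → (12,9,-11)
river: ρ → (-11,13,10)
river: ρ → (10,7,-14)
river: ρ → (-14,21,3)
river: ρ → (3,21,-14)
river: ρ → (-14,7,10)
river: ρ → (10,13,-11)
closes: descent 0, river 16
min |a| on river = 2

2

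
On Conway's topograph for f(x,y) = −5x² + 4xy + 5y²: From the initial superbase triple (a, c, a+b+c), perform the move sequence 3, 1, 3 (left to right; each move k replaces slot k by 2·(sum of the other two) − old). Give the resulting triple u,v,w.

start (-5,5,4) = (f(1,0),f(0,1),f(1,1))
replace slot 3: 2·((-5)+5) − 4 = -4 → (-5,5,-4)
replace slot 1: 2·(5+(-4)) − (-5) = 7 → (7,5,-4)
replace slot 3: 2·(7+5) − (-4) = 28 → (7,5,28)

7,5,28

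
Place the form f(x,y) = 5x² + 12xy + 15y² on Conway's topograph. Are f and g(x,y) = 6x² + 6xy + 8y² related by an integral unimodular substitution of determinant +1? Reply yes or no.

D₁ = -156, D₂ = -156
f: translate: b→2 (≡12 mod 10), so (5,12,15)→(5,2,8)
f: reduced (well bottom): (5,2,8) with a≤c, −a<b≤a
g: reduced (well bottom): (6,6,8) with a≤c, −a<b≤a
reduced forms (5, 2, 8) vs (6, 6, 8) ⇒ inequivalent

no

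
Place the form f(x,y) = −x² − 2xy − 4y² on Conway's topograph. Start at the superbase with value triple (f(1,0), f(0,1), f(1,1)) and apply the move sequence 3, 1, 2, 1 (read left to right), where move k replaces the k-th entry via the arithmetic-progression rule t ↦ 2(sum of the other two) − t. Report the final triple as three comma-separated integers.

start (-1,-4,-7) = (f(1,0),f(0,1),f(1,1))
replace slot 3: 2·((-1)+(-4)) − (-7) = -3 → (-1,-4,-3)
replace slot 1: 2·((-4)+(-3)) − (-1) = -13 → (-13,-4,-3)
replace slot 2: 2·((-13)+(-3)) − (-4) = -28 → (-13,-28,-3)
replace slot 1: 2·((-28)+(-3)) − (-13) = -49 → (-49,-28,-3)

-49,-28,-3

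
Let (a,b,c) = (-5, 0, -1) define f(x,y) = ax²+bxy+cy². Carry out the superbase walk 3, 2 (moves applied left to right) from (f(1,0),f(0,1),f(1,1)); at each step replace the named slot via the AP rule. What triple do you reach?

start (-5,-1,-6) = (f(1,0),f(0,1),f(1,1))
replace slot 3: 2·((-5)+(-1)) − (-6) = -6 → (-5,-1,-6)
replace slot 2: 2·((-5)+(-6)) − (-1) = -21 → (-5,-21,-6)

-5,-21,-6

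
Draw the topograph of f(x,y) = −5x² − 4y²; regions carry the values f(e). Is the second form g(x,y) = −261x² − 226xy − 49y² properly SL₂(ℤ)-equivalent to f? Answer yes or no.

D₁ = -80, D₂ = -80
f is negative-definite; reduce −f:
−f: flip: (5,0,4)→(4,0,5)
−f: reduced (well bottom): (4,0,5) with a≤c, −a<b≤a
flip sign back: reduced form of f is (-4,0,-5)
g is negative-definite; reduce −g:
−g: flip: (261,226,49)→(49,-226,261)
−g: translate: b→-30 (≡-226 mod 98), so (49,-226,261)→(49,-30,5)
−g: flip: (49,-30,5)→(5,30,49)
−g: translate: b→0 (≡30 mod 10), so (5,30,49)→(5,0,4)
−g: flip: (5,0,4)→(4,0,5)
−g: reduced (well bottom): (4,0,5) with a≤c, −a<b≤a
flip sign back: reduced form of g is (-4,0,-5)
reduced forms (-4, 0, -5) vs (-4, 0, -5) ⇒ equivalent

yes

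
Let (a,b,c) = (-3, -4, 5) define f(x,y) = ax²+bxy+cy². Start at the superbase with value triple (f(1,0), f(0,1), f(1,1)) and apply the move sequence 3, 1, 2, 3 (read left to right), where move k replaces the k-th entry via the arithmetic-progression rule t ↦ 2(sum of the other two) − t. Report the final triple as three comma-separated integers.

start (-3,5,-2) = (f(1,0),f(0,1),f(1,1))
replace slot 3: 2·((-3)+5) − (-2) = 6 → (-3,5,6)
replace slot 1: 2·(5+6) − (-3) = 25 → (25,5,6)
replace slot 2: 2·(25+6) − 5 = 57 → (25,57,6)
replace slot 3: 2·(25+57) − 6 = 158 → (25,57,158)

25,57,158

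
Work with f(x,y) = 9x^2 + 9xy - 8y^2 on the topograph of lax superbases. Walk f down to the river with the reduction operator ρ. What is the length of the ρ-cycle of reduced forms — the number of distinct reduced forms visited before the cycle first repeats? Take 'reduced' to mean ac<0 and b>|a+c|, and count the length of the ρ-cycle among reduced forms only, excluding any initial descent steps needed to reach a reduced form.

D = 369, ⌊√D⌋ = 19
river: ρ → (-8,7,10)
river: ρ → (10,13,-5)
river: ρ → (-5,17,4)
river: ρ → (4,15,-9)
river: ρ → (-9,3,10)
river: ρ → (10,17,-2)
river: ρ → (-2,19,1)
river: ρ → (1,19,-2)
river: ρ → (-2,17,10)
river: ρ → (10,3,-9)
river: ρ → (-9,15,4)
river: ρ → (4,17,-5)
river: ρ → (-5,13,10)
river: ρ → (10,7,-8)
river: ρ → (-8,9,9)
river: ρ → (9,9,-8)
ρ-cycle length = 16 (tail of 0 descent steps not counted)

16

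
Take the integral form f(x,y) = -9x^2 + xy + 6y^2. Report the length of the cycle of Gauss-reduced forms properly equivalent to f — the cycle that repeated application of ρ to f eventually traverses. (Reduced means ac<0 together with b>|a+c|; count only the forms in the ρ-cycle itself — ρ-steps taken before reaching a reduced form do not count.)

D = 217, ⌊√D⌋ = 14
descent: ρ → (6,11,-4)  [lands on river]
river: ρ → (-4,13,3)
river: ρ → (3,11,-8)
river: ρ → (-8,5,6)
river: ρ → (6,7,-7)
river: ρ → (-7,7,6)
river: ρ → (6,5,-8)
river: ρ → (-8,11,3)
river: ρ → (3,13,-4)
river: ρ → (-4,11,6)
river: ρ → (6,13,-2)
river: ρ → (-2,11,12)
river: ρ → (12,13,-1)
river: ρ → (-1,13,12)
river: ρ → (12,11,-2)
river: ρ → (-2,13,6)
ρ-cycle length = 16 (tail of 1 descent step not counted)

16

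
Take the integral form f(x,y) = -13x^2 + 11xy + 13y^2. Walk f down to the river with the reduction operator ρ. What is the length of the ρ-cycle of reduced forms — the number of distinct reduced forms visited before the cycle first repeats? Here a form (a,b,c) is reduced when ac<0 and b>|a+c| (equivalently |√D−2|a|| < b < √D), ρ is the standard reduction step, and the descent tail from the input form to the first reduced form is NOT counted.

D = 797, ⌊√D⌋ = 28
river: ρ → (13,15,-11)
river: ρ → (-11,7,17)
river: ρ → (17,27,-1)
river: ρ → (-1,27,17)
river: ρ → (17,7,-11)
river: ρ → (-11,15,13)
river: ρ → (13,11,-13)
river: ρ → (-13,15,11)
river: ρ → (11,7,-17)
river: ρ → (-17,27,1)
river: ρ → (1,27,-17)
river: ρ → (-17,7,11)
river: ρ → (11,15,-13)
river: ρ → (-13,11,13)
ρ-cycle length = 14 (tail of 0 descent steps not counted)

14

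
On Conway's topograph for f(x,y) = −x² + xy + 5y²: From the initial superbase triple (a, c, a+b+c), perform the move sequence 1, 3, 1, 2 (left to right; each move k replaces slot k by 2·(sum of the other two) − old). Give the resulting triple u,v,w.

start (-1,5,5) = (f(1,0),f(0,1),f(1,1))
replace slot 1: 2·(5+5) − (-1) = 21 → (21,5,5)
replace slot 3: 2·(21+5) − 5 = 47 → (21,5,47)
replace slot 1: 2·(5+47) − 21 = 83 → (83,5,47)
replace slot 2: 2·(83+47) − 5 = 255 → (83,255,47)

83,255,47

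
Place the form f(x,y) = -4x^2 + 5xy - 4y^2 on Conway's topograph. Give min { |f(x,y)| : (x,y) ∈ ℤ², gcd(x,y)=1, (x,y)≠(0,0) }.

translate: b→3 (≡-5 mod 8), so (4,-5,4)→(4,3,3)
flip: (4,3,3)→(3,-3,4)
translate: b→3 (≡-3 mod 6), so (3,-3,4)→(3,3,4)
reduced (well bottom): (3,3,4) with a≤c, −a<b≤a
well minimum |f| = |-3| = 3 (negative-definite)

3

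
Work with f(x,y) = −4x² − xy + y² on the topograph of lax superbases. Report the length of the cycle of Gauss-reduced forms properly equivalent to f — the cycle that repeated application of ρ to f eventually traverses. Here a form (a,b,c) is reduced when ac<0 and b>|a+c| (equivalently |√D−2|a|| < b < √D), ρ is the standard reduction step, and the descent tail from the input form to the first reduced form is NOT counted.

D = 17, ⌊√D⌋ = 4
descent: ρ → (1,3,-2)  [lands on river]
river: ρ → (-2,1,2)
river: ρ → (2,3,-1)
river: ρ → (-1,3,2)
river: ρ → (2,1,-2)
river: ρ → (-2,3,1)
ρ-cycle length = 6 (tail of 1 descent step not counted)

6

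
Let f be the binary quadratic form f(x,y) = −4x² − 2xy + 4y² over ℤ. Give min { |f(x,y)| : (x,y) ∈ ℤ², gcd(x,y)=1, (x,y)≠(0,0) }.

descent: ρ → (4,2,-4)  [lands on river]
river: ρ → (-4,6,2)
river: ρ → (2,6,-4)
river: ρ → (-4,2,4)
river: ρ → (4,6,-2)
river: ρ → (-2,6,4)
closes: descent 1, river 6
min |a| on river = 2

2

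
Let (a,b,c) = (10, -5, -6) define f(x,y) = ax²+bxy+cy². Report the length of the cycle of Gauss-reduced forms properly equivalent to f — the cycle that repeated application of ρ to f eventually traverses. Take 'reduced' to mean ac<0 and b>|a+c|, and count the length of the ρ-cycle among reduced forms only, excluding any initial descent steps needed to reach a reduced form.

D = 265, ⌊√D⌋ = 16
descent: ρ → (-6,5,10)  [lands on river]
river: ρ → (10,15,-1)
river: ρ → (-1,15,10)
river: ρ → (10,5,-6)
river: ρ → (-6,7,9)
river: ρ → (9,11,-4)
river: ρ → (-4,13,6)
river: ρ → (6,11,-6)
river: ρ → (-6,13,4)
river: ρ → (4,11,-9)
river: ρ → (-9,7,6)
river: ρ → (6,5,-10)
river: ρ → (-10,15,1)
river: ρ → (1,15,-10)
river: ρ → (-10,5,6)
river: ρ → (6,7,-9)
river: ρ → (-9,11,4)
river: ρ → (4,13,-6)
river: ρ → (-6,11,6)
river: ρ → (6,13,-4)
river: ρ → (-4,11,9)
river: ρ → (9,7,-6)
ρ-cycle length = 22 (tail of 1 descent step not counted)

22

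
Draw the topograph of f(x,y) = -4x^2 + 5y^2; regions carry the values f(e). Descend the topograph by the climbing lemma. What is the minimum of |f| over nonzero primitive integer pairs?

descent: ρ → (5,0,-4)
descent: ρ → (-4,8,1)  [lands on river]
river: ρ → (1,8,-4)
closes: descent 2, river 2
min |a| on river = 1

1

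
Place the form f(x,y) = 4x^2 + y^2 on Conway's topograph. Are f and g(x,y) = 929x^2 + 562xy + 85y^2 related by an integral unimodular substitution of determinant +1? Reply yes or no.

D₁ = -16, D₂ = -16
f: flip: (4,0,1)→(1,0,4)
f: reduced (well bottom): (1,0,4) with a≤c, −a<b≤a
g: flip: (929,562,85)→(85,-562,929)
g: translate: b→-52 (≡-562 mod 170), so (85,-562,929)→(85,-52,8)
g: flip: (85,-52,8)→(8,52,85)
g: translate: b→4 (≡52 mod 16), so (8,52,85)→(8,4,1)
g: flip: (8,4,1)→(1,-4,8)
g: translate: b→0 (≡-4 mod 2), so (1,-4,8)→(1,0,4)
g: reduced (well bottom): (1,0,4) with a≤c, −a<b≤a
reduced forms (1, 0, 4) vs (1, 0, 4) ⇒ equivalent

yes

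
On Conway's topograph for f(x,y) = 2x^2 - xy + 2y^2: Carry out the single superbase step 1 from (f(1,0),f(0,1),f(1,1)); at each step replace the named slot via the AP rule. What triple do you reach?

start (2,2,3) = (f(1,0),f(0,1),f(1,1))
replace slot 1: 2·(2+3) − 2 = 8 → (8,2,3)

8,2,3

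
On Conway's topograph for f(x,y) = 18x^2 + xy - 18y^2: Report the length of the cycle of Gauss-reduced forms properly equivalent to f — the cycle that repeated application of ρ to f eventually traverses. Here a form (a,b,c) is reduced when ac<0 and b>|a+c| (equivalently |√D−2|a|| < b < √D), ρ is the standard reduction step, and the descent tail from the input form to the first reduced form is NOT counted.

D = 1297, ⌊√D⌋ = 36
river: ρ → (-18,35,1)
river: ρ → (1,35,-18)
river: ρ → (-18,1,18)
river: ρ → (18,35,-1)
river: ρ → (-1,35,18)
river: ρ → (18,1,-18)
ρ-cycle length = 6 (tail of 0 descent steps not counted)

6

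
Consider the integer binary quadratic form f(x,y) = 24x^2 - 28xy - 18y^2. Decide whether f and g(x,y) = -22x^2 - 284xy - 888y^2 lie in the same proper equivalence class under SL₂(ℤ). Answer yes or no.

D₁ = 2512, D₂ = 2512
river cycle of f (length 34): (-18, 28, 24), (24, 20, -22), (-22, 24, 22), (22, 20, -24), (-24, 28, 18), (18, 44, -8), (-8, 36, 38), (38, 40, -6), (-6, 44, 24), (24, 4, -26), … (24 more)
river cycle of g (length 34): (-22, 24, 22), (22, 20, -24), (-24, 28, 18), (18, 44, -8), (-8, 36, 38), (38, 40, -6), (-6, 44, 24), (24, 4, -26), (-26, 48, 2), (2, 48, -26), … (24 more)
cycles coincide ⇒ equivalent

yes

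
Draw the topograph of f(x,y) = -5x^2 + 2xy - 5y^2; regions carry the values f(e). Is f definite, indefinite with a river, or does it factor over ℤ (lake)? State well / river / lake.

D = b²−4ac = 2² − 4·(-5)·(-5) = -96
D < 0 ⇒ definite ⇒ every region one sign ⇒ single well

well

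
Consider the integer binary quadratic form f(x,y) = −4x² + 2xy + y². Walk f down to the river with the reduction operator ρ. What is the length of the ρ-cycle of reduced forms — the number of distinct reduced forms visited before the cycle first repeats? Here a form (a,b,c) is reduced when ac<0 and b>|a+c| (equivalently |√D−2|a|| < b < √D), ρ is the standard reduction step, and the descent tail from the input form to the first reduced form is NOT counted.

D = 20, ⌊√D⌋ = 4
descent: ρ → (1,4,-1)  [lands on river]
river: ρ → (-1,4,1)
ρ-cycle length = 2 (tail of 1 descent step not counted)

2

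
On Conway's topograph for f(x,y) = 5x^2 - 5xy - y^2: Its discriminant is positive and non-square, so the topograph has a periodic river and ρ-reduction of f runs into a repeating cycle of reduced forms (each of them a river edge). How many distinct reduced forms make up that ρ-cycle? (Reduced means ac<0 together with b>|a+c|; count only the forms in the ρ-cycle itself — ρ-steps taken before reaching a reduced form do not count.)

D = 45, ⌊√D⌋ = 6
descent: ρ → (-1,5,5)  [lands on river]
river: ρ → (5,5,-1)
ρ-cycle length = 2 (tail of 1 descent step not counted)

2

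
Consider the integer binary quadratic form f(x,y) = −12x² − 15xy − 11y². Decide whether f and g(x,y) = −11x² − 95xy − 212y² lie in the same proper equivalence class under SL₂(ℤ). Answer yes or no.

D₁ = -303, D₂ = -303
f is negative-definite; reduce −f:
−f: translate: b→-9 (≡15 mod 24), so (12,15,11)→(12,-9,8)
−f: flip: (12,-9,8)→(8,9,12)
−f: translate: b→-7 (≡9 mod 16), so (8,9,12)→(8,-7,11)
−f: reduced (well bottom): (8,-7,11) with a≤c, −a<b≤a
flip sign back: reduced form of f is (-8,7,-11)
g is negative-definite; reduce −g:
−g: translate: b→7 (≡95 mod 22), so (11,95,212)→(11,7,8)
−g: flip: (11,7,8)→(8,-7,11)
−g: reduced (well bottom): (8,-7,11) with a≤c, −a<b≤a
flip sign back: reduced form of g is (-8,7,-11)
reduced forms (-8, 7, -11) vs (-8, 7, -11) ⇒ equivalent

yes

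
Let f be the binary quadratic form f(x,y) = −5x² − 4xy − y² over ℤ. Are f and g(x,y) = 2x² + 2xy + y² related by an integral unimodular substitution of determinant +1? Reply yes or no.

D₁ = -4, D₂ = -4
f is negative-definite; reduce −f:
−f: flip: (5,4,1)→(1,-4,5)
−f: translate: b→0 (≡-4 mod 2), so (1,-4,5)→(1,0,1)
−f: reduced (well bottom): (1,0,1) with a≤c, −a<b≤a
flip sign back: reduced form of f is (-1,0,-1)
g: flip: (2,2,1)→(1,-2,2)
g: translate: b→0 (≡-2 mod 2), so (1,-2,2)→(1,0,1)
g: reduced (well bottom): (1,0,1) with a≤c, −a<b≤a
reduced forms (-1, 0, -1) vs (1, 0, 1) ⇒ inequivalent

no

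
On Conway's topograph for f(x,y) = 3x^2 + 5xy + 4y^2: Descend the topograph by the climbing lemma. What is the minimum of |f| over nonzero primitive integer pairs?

translate: b→-1 (≡5 mod 6), so (3,5,4)→(3,-1,2)
flip: (3,-1,2)→(2,1,3)
reduced (well bottom): (2,1,3) with a≤c, −a<b≤a
well minimum = a = 2

2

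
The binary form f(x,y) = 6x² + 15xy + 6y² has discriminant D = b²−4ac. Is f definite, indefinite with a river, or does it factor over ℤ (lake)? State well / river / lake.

D = b²−4ac = 15² − 4·6·6 = 81
D = 9² is a perfect square ⇒ form factors over ℤ ⇒ lakes

lake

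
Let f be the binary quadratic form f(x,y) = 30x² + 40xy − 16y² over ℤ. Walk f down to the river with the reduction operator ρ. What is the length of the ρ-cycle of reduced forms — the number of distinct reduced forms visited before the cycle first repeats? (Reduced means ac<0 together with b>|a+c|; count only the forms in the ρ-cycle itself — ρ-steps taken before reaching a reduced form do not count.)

D = 3520, ⌊√D⌋ = 59
river: ρ → (-16,56,6)
river: ρ → (6,52,-34)
river: ρ → (-34,16,24)
river: ρ → (24,32,-26)
river: ρ → (-26,20,30)
river: ρ → (30,40,-16)
ρ-cycle length = 6 (tail of 0 descent steps not counted)

6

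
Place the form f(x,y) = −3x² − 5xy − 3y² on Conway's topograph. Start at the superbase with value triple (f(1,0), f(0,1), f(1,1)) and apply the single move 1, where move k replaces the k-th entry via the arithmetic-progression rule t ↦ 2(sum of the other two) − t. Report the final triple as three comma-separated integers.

start (-3,-3,-11) = (f(1,0),f(0,1),f(1,1))
replace slot 1: 2·((-3)+(-11)) − (-3) = -25 → (-25,-3,-11)

-25,-3,-11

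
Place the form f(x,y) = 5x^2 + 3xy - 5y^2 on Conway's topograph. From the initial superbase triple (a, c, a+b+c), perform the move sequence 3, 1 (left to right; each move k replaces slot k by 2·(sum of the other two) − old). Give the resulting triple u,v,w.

start (5,-5,3) = (f(1,0),f(0,1),f(1,1))
replace slot 3: 2·(5+(-5)) − 3 = -3 → (5,-5,-3)
replace slot 1: 2·((-5)+(-3)) − 5 = -21 → (-21,-5,-3)

-21,-5,-3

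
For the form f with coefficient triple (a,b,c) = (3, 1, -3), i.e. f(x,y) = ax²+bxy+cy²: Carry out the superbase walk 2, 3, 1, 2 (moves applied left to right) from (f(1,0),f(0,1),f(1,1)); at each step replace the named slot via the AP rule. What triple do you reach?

start (3,-3,1) = (f(1,0),f(0,1),f(1,1))
replace slot 2: 2·(3+1) − (-3) = 11 → (3,11,1)
replace slot 3: 2·(3+11) − 1 = 27 → (3,11,27)
replace slot 1: 2·(11+27) − 3 = 73 → (73,11,27)
replace slot 2: 2·(73+27) − 11 = 189 → (73,189,27)

73,189,27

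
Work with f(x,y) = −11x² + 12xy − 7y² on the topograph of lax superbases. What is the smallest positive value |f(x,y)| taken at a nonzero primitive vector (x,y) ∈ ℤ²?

translate: b→10 (≡-12 mod 22), so (11,-12,7)→(11,10,6)
flip: (11,10,6)→(6,-10,11)
translate: b→2 (≡-10 mod 12), so (6,-10,11)→(6,2,7)
reduced (well bottom): (6,2,7) with a≤c, −a<b≤a
well minimum |f| = |-6| = 6 (negative-definite)

6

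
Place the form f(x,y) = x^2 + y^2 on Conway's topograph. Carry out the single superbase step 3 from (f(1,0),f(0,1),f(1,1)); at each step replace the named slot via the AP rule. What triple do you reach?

start (1,1,2) = (f(1,0),f(0,1),f(1,1))
replace slot 3: 2·(1+1) − 2 = 2 → (1,1,2)

1,1,2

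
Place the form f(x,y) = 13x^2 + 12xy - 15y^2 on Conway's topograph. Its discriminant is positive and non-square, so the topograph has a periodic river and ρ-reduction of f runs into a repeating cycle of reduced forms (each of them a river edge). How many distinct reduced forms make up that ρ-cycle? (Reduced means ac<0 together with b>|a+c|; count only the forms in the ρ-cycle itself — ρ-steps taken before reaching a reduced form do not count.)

D = 924, ⌊√D⌋ = 30
river: ρ → (-15,18,10)
river: ρ → (10,22,-11)
river: ρ → (-11,22,10)
river: ρ → (10,18,-15)
river: ρ → (-15,12,13)
river: ρ → (13,14,-14)
river: ρ → (-14,14,13)
river: ρ → (13,12,-15)
ρ-cycle length = 8 (tail of 0 descent steps not counted)

8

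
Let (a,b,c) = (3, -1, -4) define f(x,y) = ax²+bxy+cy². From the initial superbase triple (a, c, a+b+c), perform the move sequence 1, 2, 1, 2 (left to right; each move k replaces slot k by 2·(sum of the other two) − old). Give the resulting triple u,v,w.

start (3,-4,-2) = (f(1,0),f(0,1),f(1,1))
replace slot 1: 2·((-4)+(-2)) − 3 = -15 → (-15,-4,-2)
replace slot 2: 2·((-15)+(-2)) − (-4) = -30 → (-15,-30,-2)
replace slot 1: 2·((-30)+(-2)) − (-15) = -49 → (-49,-30,-2)
replace slot 2: 2·((-49)+(-2)) − (-30) = -72 → (-49,-72,-2)

-49,-72,-2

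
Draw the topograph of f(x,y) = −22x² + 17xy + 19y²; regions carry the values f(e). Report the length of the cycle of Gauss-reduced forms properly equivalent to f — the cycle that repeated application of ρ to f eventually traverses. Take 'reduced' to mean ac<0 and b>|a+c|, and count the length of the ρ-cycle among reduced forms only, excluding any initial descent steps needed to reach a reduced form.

D = 1961, ⌊√D⌋ = 44
river: ρ → (19,21,-20)
river: ρ → (-20,19,20)
river: ρ → (20,21,-19)
river: ρ → (-19,17,22)
river: ρ → (22,27,-14)
river: ρ → (-14,29,20)
river: ρ → (20,11,-23)
river: ρ → (-23,35,8)
river: ρ → (8,29,-35)
river: ρ → (-35,41,2)
river: ρ → (2,43,-14)
river: ρ → (-14,41,5)
river: ρ → (5,39,-22)
river: ρ → (-22,5,22)
river: ρ → (22,39,-5)
river: ρ → (-5,41,14)
river: ρ → (14,43,-2)
river: ρ → (-2,41,35)
river: ρ → (35,29,-8)
river: ρ → (-8,35,23)
river: ρ → (23,11,-20)
river: ρ → (-20,29,14)
river: ρ → (14,27,-22)
river: ρ → (-22,17,19)
ρ-cycle length = 24 (tail of 0 descent steps not counted)

24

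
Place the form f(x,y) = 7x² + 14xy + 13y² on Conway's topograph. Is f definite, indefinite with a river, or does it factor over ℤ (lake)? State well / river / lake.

D = b²−4ac = 14² − 4·7·13 = -168
D < 0 ⇒ definite ⇒ every region one sign ⇒ single well

well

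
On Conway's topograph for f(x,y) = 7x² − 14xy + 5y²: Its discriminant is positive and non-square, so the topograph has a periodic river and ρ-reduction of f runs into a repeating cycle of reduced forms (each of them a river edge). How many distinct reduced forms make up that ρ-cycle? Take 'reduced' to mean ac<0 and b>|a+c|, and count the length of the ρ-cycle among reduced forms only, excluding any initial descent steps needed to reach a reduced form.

D = 56, ⌊√D⌋ = 7
descent: ρ → (5,4,-2)  [lands on river]
river: ρ → (-2,4,5)
river: ρ → (5,6,-1)
river: ρ → (-1,6,5)
ρ-cycle length = 4 (tail of 1 descent step not counted)

4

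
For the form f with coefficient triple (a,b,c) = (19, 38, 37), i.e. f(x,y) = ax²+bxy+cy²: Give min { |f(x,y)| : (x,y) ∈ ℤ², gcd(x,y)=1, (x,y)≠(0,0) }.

translate: b→0 (≡38 mod 38), so (19,38,37)→(19,0,18)
flip: (19,0,18)→(18,0,19)
reduced (well bottom): (18,0,19) with a≤c, −a<b≤a
well minimum = a = 18

18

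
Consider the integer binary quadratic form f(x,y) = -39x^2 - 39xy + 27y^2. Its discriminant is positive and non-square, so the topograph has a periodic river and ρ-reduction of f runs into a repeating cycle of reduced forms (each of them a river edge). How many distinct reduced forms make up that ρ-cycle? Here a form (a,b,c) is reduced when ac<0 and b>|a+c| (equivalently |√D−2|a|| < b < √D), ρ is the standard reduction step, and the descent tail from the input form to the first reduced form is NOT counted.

D = 5733, ⌊√D⌋ = 75
descent: ρ → (27,39,-39)  [lands on river]
river: ρ → (-39,39,27)
river: ρ → (27,69,-9)
river: ρ → (-9,75,3)
river: ρ → (3,75,-9)
river: ρ → (-9,69,27)
ρ-cycle length = 6 (tail of 1 descent step not counted)

6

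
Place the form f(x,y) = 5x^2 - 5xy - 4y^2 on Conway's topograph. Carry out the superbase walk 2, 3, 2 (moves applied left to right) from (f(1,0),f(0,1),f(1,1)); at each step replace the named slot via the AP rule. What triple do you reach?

start (5,-4,-4) = (f(1,0),f(0,1),f(1,1))
replace slot 2: 2·(5+(-4)) − (-4) = 6 → (5,6,-4)
replace slot 3: 2·(5+6) − (-4) = 26 → (5,6,26)
replace slot 2: 2·(5+26) − 6 = 56 → (5,56,26)

5,56,26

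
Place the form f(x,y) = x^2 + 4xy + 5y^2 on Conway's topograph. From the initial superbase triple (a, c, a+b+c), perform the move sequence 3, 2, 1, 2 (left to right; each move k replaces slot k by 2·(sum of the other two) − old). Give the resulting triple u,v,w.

start (1,5,10) = (f(1,0),f(0,1),f(1,1))
replace slot 3: 2·(1+5) − 10 = 2 → (1,5,2)
replace slot 2: 2·(1+2) − 5 = 1 → (1,1,2)
replace slot 1: 2·(1+2) − 1 = 5 → (5,1,2)
replace slot 2: 2·(5+2) − 1 = 13 → (5,13,2)

5,13,2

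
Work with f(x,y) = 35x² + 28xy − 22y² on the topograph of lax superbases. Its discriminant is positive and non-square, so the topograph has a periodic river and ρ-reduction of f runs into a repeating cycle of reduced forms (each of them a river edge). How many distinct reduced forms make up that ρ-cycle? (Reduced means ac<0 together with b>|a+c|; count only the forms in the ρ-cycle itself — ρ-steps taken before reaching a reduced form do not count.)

D = 3864, ⌊√D⌋ = 62
river: ρ → (-22,60,3)
river: ρ → (3,60,-22)
river: ρ → (-22,28,35)
river: ρ → (35,42,-15)
river: ρ → (-15,48,26)
river: ρ → (26,56,-7)
river: ρ → (-7,56,26)
river: ρ → (26,48,-15)
river: ρ → (-15,42,35)
river: ρ → (35,28,-22)
ρ-cycle length = 10 (tail of 0 descent steps not counted)

10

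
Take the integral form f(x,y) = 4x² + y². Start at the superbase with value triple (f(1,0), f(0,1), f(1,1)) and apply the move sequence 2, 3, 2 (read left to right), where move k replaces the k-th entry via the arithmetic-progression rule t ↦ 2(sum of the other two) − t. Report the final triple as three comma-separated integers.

start (4,1,5) = (f(1,0),f(0,1),f(1,1))
replace slot 2: 2·(4+5) − 1 = 17 → (4,17,5)
replace slot 3: 2·(4+17) − 5 = 37 → (4,17,37)
replace slot 2: 2·(4+37) − 17 = 65 → (4,65,37)

4,65,37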